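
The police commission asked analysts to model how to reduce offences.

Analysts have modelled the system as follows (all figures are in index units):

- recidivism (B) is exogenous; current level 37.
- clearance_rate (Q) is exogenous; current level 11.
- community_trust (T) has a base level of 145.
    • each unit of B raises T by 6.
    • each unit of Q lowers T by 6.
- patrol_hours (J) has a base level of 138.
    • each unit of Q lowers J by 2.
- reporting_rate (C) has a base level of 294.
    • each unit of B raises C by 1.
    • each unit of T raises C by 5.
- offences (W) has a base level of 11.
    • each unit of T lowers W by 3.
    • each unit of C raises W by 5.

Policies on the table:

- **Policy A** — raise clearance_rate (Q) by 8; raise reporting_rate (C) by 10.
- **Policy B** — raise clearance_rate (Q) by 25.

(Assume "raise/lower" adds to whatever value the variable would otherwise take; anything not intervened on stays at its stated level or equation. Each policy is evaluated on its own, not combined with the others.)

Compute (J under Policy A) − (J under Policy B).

Policy A (Q + 8, C + 10):
  Q = 11 + 8 = 19
  J = 138 − 2·19 = 100
Policy B (Q + 25):
  Q = 11 + 25 = 36
  J = 138 − 2·36 = 66
J: 100 − 66 = 34

34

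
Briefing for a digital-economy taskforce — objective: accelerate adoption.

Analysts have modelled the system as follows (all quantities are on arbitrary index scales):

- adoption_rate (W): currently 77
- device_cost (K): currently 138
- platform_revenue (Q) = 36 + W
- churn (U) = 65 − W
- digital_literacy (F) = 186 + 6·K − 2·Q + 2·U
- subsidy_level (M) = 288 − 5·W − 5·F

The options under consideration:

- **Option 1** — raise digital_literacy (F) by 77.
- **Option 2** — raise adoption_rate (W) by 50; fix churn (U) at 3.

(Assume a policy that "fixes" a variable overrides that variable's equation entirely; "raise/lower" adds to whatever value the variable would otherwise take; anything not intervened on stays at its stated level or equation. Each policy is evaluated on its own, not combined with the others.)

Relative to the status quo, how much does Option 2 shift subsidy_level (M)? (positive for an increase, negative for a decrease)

Baseline:
  W = 77
  K = 138
  Q = 36 + 77 = 113
  U = 65 − 77 = -12
  F = 186 + 6·138 − 2·113 + 2·(-12) = 764
  M = 288 − 5·77 − 5·764 = -3917
Option 2 (W + 50, U := 3):
  W = 77 + 50 = 127
  K = 138
  Q = 36 + 127 = 163
  U = 3
  F = 186 + 6·138 − 2·163 + 2·3 = 694
  M = 288 − 5·127 − 5·694 = -3817
Change in M: -3817 − (-3917) = 100

100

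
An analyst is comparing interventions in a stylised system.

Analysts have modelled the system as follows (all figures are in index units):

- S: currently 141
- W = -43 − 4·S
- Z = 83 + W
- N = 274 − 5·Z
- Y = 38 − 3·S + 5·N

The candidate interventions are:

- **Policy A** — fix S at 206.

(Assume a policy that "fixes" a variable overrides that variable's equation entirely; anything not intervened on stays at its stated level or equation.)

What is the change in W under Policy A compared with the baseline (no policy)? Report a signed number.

-260

Baseline:
  S = 141
  W = -43 − 4·141 = -607
Policy A (S := 206):
  S = 206
  W = -43 − 4·206 = -867
Change in W: -867 − (-607) = -260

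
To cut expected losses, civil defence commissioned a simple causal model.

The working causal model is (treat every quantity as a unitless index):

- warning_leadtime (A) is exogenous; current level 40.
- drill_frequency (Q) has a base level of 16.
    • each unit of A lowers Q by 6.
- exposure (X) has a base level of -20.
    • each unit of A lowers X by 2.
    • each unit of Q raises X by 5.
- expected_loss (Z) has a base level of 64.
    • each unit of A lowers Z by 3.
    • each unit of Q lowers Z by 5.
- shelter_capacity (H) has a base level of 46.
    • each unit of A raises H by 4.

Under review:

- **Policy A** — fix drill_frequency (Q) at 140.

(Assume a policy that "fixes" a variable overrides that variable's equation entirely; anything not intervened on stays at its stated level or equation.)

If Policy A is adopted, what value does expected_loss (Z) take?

-756

Policy A (Q := 140):
  A = 40
  Q = 140
  Z = 64 − 3·40 − 5·140 = -756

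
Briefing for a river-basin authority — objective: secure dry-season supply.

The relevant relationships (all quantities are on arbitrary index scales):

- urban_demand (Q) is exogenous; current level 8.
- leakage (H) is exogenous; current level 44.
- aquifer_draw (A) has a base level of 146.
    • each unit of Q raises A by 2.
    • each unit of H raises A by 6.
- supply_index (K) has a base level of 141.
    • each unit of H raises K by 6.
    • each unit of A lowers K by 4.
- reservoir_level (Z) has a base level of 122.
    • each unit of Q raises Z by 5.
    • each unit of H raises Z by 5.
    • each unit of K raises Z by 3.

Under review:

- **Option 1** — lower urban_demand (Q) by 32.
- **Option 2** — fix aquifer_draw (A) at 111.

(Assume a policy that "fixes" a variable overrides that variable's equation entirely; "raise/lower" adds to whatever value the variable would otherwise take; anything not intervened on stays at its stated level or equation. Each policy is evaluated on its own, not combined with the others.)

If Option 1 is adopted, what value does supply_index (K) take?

Option 1 (Q − 32):
  Q = 8 − 32 = -24
  H = 44
  A = 146 + 2·(-24) + 6·44 = 362
  K = 141 + 6·44 − 4·362 = -1043

-1043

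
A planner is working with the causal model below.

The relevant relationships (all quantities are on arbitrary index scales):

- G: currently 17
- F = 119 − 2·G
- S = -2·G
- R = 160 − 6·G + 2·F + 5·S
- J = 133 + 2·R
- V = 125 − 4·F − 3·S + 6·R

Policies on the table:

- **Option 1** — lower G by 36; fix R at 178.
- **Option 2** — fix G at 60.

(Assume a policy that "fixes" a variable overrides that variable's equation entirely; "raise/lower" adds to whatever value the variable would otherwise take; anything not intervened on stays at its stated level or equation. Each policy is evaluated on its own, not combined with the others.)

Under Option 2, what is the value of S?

Option 2 (G := 60):
  G = 60
  S = 0 − 2·60 = -120

-120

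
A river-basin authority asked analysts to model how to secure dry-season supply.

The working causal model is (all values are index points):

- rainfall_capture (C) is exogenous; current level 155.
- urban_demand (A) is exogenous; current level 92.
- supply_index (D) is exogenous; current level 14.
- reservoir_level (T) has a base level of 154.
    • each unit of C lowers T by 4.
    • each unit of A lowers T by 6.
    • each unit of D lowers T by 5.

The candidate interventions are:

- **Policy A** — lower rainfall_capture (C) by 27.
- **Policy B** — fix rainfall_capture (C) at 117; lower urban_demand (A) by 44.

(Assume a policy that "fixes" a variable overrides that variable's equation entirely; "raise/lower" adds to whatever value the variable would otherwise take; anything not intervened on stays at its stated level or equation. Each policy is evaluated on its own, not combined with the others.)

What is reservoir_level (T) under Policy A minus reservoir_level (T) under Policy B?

Policy A (C − 27):
  C = 155 − 27 = 128
  A = 92
  D = 14
  T = 154 − 4·128 − 6·92 − 5·14 = -980
Policy B (C := 117, A − 44):
  C = 117
  A = 92 − 44 = 48
  D = 14
  T = 154 − 4·117 − 6·48 − 5·14 = -672
T: -980 − (-672) = -308

-308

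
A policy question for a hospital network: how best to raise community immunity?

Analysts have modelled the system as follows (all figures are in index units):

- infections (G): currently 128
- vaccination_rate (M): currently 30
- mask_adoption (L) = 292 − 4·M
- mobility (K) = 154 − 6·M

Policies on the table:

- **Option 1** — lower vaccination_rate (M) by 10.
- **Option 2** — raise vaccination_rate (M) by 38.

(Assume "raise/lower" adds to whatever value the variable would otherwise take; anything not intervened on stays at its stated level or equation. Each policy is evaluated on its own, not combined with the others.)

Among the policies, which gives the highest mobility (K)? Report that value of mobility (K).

Option 1 (M − 10):
  M = 30 − 10 = 20
  K = 154 − 6·20 = 34
Option 2 (M + 38):
  M = 30 + 38 = 68
  K = 154 − 6·68 = -254
Comparing — Option 1: K=34, Option 2: K=-254. Highest is 34 (Option 1).

34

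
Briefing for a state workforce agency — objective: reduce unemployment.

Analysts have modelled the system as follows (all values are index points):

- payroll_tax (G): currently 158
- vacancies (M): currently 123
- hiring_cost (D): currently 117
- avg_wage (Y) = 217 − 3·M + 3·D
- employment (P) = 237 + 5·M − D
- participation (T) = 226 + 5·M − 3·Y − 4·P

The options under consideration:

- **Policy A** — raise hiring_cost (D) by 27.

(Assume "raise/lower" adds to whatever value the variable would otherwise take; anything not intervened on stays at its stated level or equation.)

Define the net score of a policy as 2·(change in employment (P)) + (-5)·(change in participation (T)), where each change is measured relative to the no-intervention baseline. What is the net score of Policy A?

621

Baseline:
  M = 123
  D = 117
  Y = 217 − 3·123 + 3·117 = 199
  P = 237 + 5·123 − 117 = 735
  T = 226 + 5·123 − 3·199 − 4·735 = -2696
Policy A (D + 27):
  M = 123
  D = 117 + 27 = 144
  Y = 217 − 3·123 + 3·144 = 280
  P = 237 + 5·123 − 144 = 708
  T = 226 + 5·123 − 3·280 − 4·708 = -2831
ΔP = 708 − 735 = -27; ΔT = -2831 − (-2696) = -135
Score = 2·(-27) + (-5)·(-135) = 621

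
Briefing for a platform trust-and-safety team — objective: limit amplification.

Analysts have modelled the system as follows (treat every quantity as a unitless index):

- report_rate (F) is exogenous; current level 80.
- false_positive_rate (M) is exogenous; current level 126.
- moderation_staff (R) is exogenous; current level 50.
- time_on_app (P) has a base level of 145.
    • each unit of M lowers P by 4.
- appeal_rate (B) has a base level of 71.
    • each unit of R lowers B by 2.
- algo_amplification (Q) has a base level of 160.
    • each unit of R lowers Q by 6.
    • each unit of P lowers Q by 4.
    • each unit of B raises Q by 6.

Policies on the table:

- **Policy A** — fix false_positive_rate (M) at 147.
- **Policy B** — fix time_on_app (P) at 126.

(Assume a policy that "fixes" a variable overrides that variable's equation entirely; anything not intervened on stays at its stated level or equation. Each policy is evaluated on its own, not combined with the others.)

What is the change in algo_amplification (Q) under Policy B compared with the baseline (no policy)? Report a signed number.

-1940

Baseline:
  M = 126
  R = 50
  P = 145 − 4·126 = -359
  B = 71 − 2·50 = -29
  Q = 160 − 6·50 − 4·(-359) + 6·(-29) = 1122
Policy B (P := 126):
  M = 126
  R = 50
  P = 126
  B = 71 − 2·50 = -29
  Q = 160 − 6·50 − 4·126 + 6·(-29) = -818
Change in Q: -818 − 1122 = -1940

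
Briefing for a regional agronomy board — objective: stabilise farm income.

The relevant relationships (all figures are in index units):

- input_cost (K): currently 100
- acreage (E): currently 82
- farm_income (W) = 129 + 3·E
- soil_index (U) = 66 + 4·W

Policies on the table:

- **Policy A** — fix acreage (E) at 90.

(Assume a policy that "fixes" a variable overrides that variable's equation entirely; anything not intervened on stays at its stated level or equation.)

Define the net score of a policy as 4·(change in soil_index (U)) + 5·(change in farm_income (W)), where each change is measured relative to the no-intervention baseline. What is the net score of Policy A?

504

Baseline:
  E = 82
  W = 129 + 3·82 = 375
  U = 66 + 4·375 = 1566
Policy A (E := 90):
  E = 90
  W = 129 + 3·90 = 399
  U = 66 + 4·399 = 1662
ΔU = 1662 − 1566 = 96; ΔW = 399 − 375 = 24
Score = 4·96 + 5·24 = 504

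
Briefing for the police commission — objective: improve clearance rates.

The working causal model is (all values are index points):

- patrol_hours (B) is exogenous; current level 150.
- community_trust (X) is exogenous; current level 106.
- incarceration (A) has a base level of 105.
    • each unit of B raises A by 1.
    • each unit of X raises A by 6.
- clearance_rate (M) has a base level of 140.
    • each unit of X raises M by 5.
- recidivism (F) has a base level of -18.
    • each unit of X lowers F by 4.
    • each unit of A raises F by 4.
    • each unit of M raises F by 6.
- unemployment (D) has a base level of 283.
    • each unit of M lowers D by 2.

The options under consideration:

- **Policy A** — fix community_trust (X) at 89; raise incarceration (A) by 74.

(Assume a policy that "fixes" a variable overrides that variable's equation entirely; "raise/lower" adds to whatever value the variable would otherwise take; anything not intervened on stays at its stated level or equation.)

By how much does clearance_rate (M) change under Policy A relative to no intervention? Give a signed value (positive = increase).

-85

Baseline:
  X = 106
  M = 140 + 5·106 = 670
Policy A (X := 89, A + 74):
  X = 89
  M = 140 + 5·89 = 585
Change in M: 585 − 670 = -85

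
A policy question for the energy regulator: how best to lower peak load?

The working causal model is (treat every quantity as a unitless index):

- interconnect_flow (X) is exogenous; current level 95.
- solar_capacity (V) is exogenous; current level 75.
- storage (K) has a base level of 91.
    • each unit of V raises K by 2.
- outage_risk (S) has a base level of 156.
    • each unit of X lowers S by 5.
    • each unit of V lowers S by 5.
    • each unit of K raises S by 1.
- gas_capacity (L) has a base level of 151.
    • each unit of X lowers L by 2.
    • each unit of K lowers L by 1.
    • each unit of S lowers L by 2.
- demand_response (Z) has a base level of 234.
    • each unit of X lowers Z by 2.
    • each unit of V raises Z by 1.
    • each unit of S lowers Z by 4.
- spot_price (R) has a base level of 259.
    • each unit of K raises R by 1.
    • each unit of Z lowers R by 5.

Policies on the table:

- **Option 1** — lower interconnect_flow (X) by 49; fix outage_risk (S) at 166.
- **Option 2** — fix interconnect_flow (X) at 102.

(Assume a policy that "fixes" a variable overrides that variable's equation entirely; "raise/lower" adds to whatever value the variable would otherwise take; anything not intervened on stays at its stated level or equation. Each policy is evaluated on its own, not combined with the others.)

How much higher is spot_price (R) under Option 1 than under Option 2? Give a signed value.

12520

Option 1 (X − 49, S := 166):
  X = 95 − 49 = 46
  V = 75
  K = 91 + 2·75 = 241
  S = 166
  Z = 234 − 2·46 + 75 − 4·166 = -447
  R = 259 + 241 − 5·(-447) = 2735
Option 2 (X := 102):
  X = 102
  V = 75
  K = 91 + 2·75 = 241
  S = 156 − 5·102 − 5·75 + 241 = -488
  Z = 234 − 2·102 + 75 − 4·(-488) = 2057
  R = 259 + 241 − 5·2057 = -9785
R: 2735 − (-9785) = 12520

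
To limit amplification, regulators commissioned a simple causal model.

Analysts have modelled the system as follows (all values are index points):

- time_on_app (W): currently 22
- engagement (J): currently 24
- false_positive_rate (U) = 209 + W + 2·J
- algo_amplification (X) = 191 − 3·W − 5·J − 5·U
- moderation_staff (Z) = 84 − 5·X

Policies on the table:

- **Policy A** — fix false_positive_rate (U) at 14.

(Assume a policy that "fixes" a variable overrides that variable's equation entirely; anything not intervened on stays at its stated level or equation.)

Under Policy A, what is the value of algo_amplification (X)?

-65

Policy A (U := 14):
  W = 22
  J = 24
  U = 14
  X = 191 − 3·22 − 5·24 − 5·14 = -65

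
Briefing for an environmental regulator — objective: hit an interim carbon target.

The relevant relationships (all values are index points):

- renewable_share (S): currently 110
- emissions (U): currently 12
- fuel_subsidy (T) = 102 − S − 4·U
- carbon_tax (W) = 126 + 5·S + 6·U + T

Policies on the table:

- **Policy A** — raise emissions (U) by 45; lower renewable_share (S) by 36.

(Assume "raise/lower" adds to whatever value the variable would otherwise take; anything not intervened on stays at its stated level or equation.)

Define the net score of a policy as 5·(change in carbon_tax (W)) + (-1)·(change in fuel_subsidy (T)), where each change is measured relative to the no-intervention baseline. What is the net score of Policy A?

Baseline:
  S = 110
  U = 12
  T = 102 − 110 − 4·12 = -56
  W = 126 + 5·110 + 6·12 + (-56) = 692
Policy A (U + 45, S − 36):
  S = 110 − 36 = 74
  U = 12 + 45 = 57
  T = 102 − 74 − 4·57 = -200
  W = 126 + 5·74 + 6·57 + (-200) = 638
ΔW = 638 − 692 = -54; ΔT = -200 − (-56) = -144
Score = 5·(-54) + (-1)·(-144) = -126

-126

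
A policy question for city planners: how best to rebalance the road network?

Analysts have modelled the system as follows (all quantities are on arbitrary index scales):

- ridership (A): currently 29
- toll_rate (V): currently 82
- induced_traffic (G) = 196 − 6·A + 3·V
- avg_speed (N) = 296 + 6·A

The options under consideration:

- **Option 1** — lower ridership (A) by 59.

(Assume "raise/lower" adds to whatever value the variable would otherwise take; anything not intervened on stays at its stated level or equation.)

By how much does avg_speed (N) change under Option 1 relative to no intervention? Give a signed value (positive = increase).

Baseline:
  A = 29
  N = 296 + 6·29 = 470
Option 1 (A − 59):
  A = 29 − 59 = -30
  N = 296 + 6·(-30) = 116
Change in N: 116 − 470 = -354

-354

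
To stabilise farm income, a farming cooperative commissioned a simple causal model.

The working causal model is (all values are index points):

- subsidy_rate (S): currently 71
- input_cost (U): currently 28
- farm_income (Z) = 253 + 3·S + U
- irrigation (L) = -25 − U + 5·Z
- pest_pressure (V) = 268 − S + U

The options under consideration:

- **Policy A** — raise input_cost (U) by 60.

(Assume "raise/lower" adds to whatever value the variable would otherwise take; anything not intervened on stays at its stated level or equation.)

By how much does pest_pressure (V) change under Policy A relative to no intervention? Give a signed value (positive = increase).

60

Baseline:
  S = 71
  U = 28
  V = 268 − 71 + 28 = 225
Policy A (U + 60):
  S = 71
  U = 28 + 60 = 88
  V = 268 − 71 + 88 = 285
Change in V: 285 − 225 = 60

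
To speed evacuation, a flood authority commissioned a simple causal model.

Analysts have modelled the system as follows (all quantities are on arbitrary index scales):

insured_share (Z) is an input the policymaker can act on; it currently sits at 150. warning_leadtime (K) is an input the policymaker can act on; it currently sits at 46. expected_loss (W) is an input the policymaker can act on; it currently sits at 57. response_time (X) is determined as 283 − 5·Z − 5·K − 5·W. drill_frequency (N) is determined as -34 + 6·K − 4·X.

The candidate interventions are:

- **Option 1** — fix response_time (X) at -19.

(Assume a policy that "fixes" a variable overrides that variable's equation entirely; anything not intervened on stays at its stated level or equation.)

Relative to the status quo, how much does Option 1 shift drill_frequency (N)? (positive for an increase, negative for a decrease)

Baseline:
  Z = 150
  K = 46
  W = 57
  X = 283 − 5·150 − 5·46 − 5·57 = -982
  N = -34 + 6·46 − 4·(-982) = 4170
Option 1 (X := -19):
  Z = 150
  K = 46
  W = 57
  X = -19
  N = -34 + 6·46 − 4·(-19) = 318
Change in N: 318 − 4170 = -3852

-3852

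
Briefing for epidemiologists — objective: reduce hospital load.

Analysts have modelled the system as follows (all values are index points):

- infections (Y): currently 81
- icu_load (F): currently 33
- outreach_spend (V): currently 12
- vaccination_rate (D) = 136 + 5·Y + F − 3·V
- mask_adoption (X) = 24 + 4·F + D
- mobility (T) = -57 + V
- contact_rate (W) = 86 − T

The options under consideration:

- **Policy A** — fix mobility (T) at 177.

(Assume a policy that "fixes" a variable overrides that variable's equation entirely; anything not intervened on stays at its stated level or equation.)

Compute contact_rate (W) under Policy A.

-91

Policy A (T := 177):
  V = 12
  T = 177
  W = 86 − 177 = -91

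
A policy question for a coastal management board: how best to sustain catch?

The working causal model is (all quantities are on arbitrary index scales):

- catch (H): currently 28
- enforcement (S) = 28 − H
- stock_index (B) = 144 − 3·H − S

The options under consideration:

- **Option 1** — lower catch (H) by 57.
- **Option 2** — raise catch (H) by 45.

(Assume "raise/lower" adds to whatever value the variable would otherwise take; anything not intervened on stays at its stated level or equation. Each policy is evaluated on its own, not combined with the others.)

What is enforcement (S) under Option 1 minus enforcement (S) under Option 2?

Option 1 (H − 57):
  H = 28 − 57 = -29
  S = 28 − (-29) = 57
Option 2 (H + 45):
  H = 28 + 45 = 73
  S = 28 − 73 = -45
S: 57 − (-45) = 102

102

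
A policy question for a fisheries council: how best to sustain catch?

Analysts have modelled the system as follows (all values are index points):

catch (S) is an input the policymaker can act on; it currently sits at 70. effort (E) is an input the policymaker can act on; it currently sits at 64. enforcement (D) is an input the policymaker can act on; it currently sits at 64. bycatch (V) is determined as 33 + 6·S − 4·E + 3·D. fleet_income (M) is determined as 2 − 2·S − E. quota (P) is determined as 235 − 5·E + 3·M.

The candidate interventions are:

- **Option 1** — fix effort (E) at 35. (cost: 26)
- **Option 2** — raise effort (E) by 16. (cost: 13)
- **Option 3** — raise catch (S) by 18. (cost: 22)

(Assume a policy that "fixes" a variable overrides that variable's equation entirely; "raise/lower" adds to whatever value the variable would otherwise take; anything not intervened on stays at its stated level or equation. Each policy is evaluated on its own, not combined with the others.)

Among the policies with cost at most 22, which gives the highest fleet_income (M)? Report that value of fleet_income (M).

Option 2 (E + 16):
  S = 70
  E = 64 + 16 = 80
  M = 2 − 2·70 − 80 = -218
Option 3 (S + 18):
  S = 70 + 18 = 88
  E = 64
  M = 2 − 2·88 − 64 = -238
Comparing — Option 2: M=-218, Option 3: M=-238. Highest is -218 (Option 2).

-218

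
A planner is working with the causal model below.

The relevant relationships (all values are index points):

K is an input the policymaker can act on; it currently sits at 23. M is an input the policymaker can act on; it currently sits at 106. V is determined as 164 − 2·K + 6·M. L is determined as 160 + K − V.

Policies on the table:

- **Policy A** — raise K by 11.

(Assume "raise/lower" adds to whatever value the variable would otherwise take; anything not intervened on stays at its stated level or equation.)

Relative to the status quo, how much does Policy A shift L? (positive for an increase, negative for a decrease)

Baseline:
  K = 23
  M = 106
  V = 164 − 2·23 + 6·106 = 754
  L = 160 + 23 − 754 = -571
Policy A (K + 11):
  K = 23 + 11 = 34
  M = 106
  V = 164 − 2·34 + 6·106 = 732
  L = 160 + 34 − 732 = -538
Change in L: -538 − (-571) = 33

33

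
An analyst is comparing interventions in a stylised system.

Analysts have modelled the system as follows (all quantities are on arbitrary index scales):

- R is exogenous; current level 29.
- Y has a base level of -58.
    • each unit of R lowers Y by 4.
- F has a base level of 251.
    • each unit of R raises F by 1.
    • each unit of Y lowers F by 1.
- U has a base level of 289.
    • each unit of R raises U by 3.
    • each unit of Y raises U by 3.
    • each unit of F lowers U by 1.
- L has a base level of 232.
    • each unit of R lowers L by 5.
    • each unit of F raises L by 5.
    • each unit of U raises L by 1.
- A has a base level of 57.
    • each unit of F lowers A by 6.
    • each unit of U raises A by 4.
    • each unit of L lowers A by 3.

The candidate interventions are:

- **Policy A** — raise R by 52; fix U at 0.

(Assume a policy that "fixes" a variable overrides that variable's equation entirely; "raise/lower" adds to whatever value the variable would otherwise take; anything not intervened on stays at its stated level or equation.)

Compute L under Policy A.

3397

Policy A (R + 52, U := 0):
  R = 29 + 52 = 81
  Y = -58 − 4·81 = -382
  F = 251 + 81 − (-382) = 714
  U = 0
  L = 232 − 5·81 + 5·714 + 0 = 3397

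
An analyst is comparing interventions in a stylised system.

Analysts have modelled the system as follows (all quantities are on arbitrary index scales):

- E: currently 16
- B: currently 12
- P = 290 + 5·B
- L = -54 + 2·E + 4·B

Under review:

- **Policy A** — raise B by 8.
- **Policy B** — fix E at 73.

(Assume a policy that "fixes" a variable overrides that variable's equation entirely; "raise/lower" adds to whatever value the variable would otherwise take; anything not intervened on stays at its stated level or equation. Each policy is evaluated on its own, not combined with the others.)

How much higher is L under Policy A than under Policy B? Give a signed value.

Policy A (B + 8):
  E = 16
  B = 12 + 8 = 20
  L = -54 + 2·16 + 4·20 = 58
Policy B (E := 73):
  E = 73
  B = 12
  L = -54 + 2·73 + 4·12 = 140
L: 58 − 140 = -82

-82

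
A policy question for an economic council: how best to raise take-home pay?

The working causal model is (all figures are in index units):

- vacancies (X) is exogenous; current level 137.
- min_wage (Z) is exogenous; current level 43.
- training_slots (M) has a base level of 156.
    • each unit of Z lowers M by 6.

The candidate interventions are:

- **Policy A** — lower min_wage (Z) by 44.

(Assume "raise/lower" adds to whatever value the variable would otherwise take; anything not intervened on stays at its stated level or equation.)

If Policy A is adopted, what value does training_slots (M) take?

162

Policy A (Z − 44):
  Z = 43 − 44 = -1
  M = 156 − 6·(-1) = 162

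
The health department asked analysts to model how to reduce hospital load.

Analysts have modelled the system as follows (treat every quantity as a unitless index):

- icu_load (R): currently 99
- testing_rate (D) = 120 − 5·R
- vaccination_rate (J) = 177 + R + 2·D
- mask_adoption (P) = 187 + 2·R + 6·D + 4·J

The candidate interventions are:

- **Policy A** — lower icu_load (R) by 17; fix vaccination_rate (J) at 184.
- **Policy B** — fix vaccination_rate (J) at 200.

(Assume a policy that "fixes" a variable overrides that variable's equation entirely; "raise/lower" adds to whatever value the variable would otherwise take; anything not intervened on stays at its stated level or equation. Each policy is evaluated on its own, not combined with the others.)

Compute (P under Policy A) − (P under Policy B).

412

Policy A (R − 17, J := 184):
  R = 99 − 17 = 82
  D = 120 − 5·82 = -290
  J = 184
  P = 187 + 2·82 + 6·(-290) + 4·184 = -653
Policy B (J := 200):
  R = 99
  D = 120 − 5·99 = -375
  J = 200
  P = 187 + 2·99 + 6·(-375) + 4·200 = -1065
P: -653 − (-1065) = 412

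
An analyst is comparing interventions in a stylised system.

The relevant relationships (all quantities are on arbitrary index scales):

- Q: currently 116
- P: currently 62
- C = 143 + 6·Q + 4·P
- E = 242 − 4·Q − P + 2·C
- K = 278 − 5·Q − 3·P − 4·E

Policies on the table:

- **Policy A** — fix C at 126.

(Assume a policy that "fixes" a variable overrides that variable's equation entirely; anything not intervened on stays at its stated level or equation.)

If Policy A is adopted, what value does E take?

-32

Policy A (C := 126):
  Q = 116
  P = 62
  C = 126
  E = 242 − 4·116 − 62 + 2·126 = -32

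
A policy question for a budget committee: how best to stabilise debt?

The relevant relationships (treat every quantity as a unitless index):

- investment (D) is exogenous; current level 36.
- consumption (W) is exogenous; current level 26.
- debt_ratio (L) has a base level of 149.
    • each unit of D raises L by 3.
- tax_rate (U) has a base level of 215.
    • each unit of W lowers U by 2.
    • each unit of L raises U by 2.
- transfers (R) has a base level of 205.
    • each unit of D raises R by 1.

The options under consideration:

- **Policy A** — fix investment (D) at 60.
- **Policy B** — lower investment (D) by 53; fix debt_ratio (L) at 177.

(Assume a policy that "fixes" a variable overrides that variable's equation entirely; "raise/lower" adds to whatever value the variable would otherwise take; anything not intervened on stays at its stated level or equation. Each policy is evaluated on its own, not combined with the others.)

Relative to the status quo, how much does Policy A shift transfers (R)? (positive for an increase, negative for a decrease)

24

Baseline:
  D = 36
  R = 205 + 36 = 241
Policy A (D := 60):
  D = 60
  R = 205 + 60 = 265
Change in R: 265 − 241 = 24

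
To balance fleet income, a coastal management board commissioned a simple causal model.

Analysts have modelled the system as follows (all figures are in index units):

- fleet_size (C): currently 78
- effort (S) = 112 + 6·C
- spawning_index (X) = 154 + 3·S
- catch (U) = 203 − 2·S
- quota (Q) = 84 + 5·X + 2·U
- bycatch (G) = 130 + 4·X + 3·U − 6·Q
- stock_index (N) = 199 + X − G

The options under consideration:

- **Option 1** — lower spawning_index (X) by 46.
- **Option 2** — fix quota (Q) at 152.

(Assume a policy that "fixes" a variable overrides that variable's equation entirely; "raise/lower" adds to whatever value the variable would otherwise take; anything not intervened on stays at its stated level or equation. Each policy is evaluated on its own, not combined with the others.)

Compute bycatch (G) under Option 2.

3923

Option 2 (Q := 152):
  C = 78
  S = 112 + 6·78 = 580
  X = 154 + 3·580 = 1894
  U = 203 − 2·580 = -957
  Q = 152
  G = 130 + 4·1894 + 3·(-957) − 6·152 = 3923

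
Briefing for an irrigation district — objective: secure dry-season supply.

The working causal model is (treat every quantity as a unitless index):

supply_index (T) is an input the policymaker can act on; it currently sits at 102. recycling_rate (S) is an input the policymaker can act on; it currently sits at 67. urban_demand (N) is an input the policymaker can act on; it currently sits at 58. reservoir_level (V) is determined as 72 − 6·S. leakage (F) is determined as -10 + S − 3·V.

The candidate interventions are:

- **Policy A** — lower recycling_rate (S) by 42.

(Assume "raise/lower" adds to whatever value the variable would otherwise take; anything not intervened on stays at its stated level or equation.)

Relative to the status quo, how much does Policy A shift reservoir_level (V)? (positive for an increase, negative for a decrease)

Baseline:
  S = 67
  V = 72 − 6·67 = -330
Policy A (S − 42):
  S = 67 − 42 = 25
  V = 72 − 6·25 = -78
Change in V: -78 − (-330) = 252

252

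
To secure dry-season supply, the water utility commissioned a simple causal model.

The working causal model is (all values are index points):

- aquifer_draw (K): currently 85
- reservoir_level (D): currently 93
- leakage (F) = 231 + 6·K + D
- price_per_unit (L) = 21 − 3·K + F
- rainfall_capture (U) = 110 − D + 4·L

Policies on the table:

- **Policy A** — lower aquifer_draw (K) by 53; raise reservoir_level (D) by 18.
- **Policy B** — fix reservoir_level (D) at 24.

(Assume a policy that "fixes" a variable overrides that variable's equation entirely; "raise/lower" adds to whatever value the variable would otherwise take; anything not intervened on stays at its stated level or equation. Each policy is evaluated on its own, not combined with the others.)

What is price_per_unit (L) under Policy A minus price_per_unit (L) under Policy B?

-72

Policy A (K − 53, D + 18):
  K = 85 − 53 = 32
  D = 93 + 18 = 111
  F = 231 + 6·32 + 111 = 534
  L = 21 − 3·32 + 534 = 459
Policy B (D := 24):
  K = 85
  D = 24
  F = 231 + 6·85 + 24 = 765
  L = 21 − 3·85 + 765 = 531
L: 459 − 531 = -72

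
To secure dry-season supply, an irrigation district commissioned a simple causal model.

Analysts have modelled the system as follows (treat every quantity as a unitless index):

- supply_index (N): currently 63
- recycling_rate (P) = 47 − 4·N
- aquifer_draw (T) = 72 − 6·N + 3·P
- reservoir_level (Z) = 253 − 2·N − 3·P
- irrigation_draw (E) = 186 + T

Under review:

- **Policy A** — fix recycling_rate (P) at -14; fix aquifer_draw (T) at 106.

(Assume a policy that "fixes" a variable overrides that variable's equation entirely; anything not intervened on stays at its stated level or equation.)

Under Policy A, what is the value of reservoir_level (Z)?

Policy A (P := -14, T := 106):
  N = 63
  P = -14
  Z = 253 − 2·63 − 3·(-14) = 169

169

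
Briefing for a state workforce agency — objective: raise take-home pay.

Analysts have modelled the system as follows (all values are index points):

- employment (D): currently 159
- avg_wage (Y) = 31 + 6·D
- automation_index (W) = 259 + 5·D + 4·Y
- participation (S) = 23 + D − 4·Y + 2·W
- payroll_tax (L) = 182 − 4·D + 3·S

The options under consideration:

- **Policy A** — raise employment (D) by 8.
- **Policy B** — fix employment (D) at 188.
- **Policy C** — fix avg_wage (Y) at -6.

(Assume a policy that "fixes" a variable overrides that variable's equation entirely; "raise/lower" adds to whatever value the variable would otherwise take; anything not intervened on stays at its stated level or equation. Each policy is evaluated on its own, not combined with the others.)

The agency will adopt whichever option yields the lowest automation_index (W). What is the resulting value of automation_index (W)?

1030

Policy A (D + 8):
  D = 159 + 8 = 167
  Y = 31 + 6·167 = 1033
  W = 259 + 5·167 + 4·1033 = 5226
Policy B (D := 188):
  D = 188
  Y = 31 + 6·188 = 1159
  W = 259 + 5·188 + 4·1159 = 5835
Policy C (Y := -6):
  D = 159
  Y = -6
  W = 259 + 5·159 + 4·(-6) = 1030
Comparing — Policy A: W=5226, Policy B: W=5835, Policy C: W=1030. Lowest is 1030 (Policy C).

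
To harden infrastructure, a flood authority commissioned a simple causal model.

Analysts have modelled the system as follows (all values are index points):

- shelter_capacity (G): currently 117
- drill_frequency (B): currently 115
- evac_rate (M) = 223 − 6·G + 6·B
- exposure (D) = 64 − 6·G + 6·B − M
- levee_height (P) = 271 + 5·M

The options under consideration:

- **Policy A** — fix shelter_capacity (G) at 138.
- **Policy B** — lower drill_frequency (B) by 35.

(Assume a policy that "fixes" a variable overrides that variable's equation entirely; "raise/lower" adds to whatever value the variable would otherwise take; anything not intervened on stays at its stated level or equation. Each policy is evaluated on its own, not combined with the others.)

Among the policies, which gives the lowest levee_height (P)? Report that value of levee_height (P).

Policy A (G := 138):
  G = 138
  B = 115
  M = 223 − 6·138 + 6·115 = 85
  P = 271 + 5·85 = 696
Policy B (B − 35):
  G = 117
  B = 115 − 35 = 80
  M = 223 − 6·117 + 6·80 = 1
  P = 271 + 5·1 = 276
Comparing — Policy A: P=696, Policy B: P=276. Lowest is 276 (Policy B).

276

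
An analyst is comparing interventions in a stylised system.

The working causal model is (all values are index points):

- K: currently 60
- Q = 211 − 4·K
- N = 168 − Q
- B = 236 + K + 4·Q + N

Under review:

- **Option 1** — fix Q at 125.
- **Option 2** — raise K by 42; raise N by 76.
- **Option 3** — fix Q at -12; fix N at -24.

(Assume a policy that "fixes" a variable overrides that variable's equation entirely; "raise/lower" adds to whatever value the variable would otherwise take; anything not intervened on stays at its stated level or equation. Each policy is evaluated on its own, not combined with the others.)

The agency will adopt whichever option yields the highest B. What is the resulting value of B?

839

Option 1 (Q := 125):
  K = 60
  Q = 125
  N = 168 − 125 = 43
  B = 236 + 60 + 4·125 + 43 = 839
Option 2 (K + 42, N + 76):
  K = 60 + 42 = 102
  Q = 211 − 4·102 = -197
  N = 168 − (-197) (+76 from intervention) = 441
  B = 236 + 102 + 4·(-197) + 441 = -9
Option 3 (Q := -12, N := -24):
  K = 60
  Q = -12
  N = -24
  B = 236 + 60 + 4·(-12) + (-24) = 224
Comparing — Option 1: B=839, Option 2: B=-9, Option 3: B=224. Highest is 839 (Option 1).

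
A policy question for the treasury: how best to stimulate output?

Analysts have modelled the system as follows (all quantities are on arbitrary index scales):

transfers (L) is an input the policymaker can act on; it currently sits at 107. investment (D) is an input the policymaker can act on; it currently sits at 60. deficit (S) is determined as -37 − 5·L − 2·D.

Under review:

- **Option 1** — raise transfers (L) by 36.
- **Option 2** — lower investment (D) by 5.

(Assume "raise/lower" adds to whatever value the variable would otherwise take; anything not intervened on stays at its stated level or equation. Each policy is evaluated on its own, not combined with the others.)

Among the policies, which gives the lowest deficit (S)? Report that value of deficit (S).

Option 1 (L + 36):
  L = 107 + 36 = 143
  D = 60
  S = -37 − 5·143 − 2·60 = -872
Option 2 (D − 5):
  L = 107
  D = 60 − 5 = 55
  S = -37 − 5·107 − 2·55 = -682
Comparing — Option 1: S=-872, Option 2: S=-682. Lowest is -872 (Option 1).

-872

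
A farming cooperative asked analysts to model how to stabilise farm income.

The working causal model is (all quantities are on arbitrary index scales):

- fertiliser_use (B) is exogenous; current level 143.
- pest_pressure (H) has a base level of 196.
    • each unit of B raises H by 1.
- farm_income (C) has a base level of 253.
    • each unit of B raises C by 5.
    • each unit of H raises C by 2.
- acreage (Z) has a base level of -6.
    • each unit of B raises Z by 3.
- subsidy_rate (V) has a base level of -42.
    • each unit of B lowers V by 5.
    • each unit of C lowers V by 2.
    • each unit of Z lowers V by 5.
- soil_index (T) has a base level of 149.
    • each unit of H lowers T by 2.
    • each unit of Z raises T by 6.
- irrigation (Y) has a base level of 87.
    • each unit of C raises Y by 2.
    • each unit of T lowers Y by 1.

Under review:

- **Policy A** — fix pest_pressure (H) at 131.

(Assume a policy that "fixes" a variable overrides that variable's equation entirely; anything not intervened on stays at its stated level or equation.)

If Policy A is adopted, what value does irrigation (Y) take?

122

Policy A (H := 131):
  B = 143
  H = 131
  C = 253 + 5·143 + 2·131 = 1230
  Z = -6 + 3·143 = 423
  T = 149 − 2·131 + 6·423 = 2425
  Y = 87 + 2·1230 − 2425 = 122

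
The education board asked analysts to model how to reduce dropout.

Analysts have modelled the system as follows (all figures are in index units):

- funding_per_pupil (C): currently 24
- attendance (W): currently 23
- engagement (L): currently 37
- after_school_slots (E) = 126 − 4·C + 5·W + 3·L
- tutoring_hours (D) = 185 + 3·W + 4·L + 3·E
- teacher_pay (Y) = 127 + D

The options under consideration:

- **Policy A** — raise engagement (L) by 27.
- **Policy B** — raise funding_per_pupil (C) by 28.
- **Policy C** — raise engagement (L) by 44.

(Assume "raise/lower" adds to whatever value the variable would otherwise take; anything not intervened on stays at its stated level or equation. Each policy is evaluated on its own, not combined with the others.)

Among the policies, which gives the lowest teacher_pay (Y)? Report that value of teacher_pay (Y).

961

Policy A (L + 27):
  C = 24
  W = 23
  L = 37 + 27 = 64
  E = 126 − 4·24 + 5·23 + 3·64 = 337
  D = 185 + 3·23 + 4·64 + 3·337 = 1521
  Y = 127 + 1521 = 1648
Policy B (C + 28):
  C = 24 + 28 = 52
  W = 23
  L = 37
  E = 126 − 4·52 + 5·23 + 3·37 = 144
  D = 185 + 3·23 + 4·37 + 3·144 = 834
  Y = 127 + 834 = 961
Policy C (L + 44):
  C = 24
  W = 23
  L = 37 + 44 = 81
  E = 126 − 4·24 + 5·23 + 3·81 = 388
  D = 185 + 3·23 + 4·81 + 3·388 = 1742
  Y = 127 + 1742 = 1869
Comparing — Policy A: Y=1648, Policy B: Y=961, Policy C: Y=1869. Lowest is 961 (Policy B).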